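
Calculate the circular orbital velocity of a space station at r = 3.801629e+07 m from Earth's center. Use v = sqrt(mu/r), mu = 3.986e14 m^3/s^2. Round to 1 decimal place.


Step 1: mu / r = 3.986e14 / 3.801629e+07 = 10484978.9393
Step 2: v = sqrt(10484978.9393) = 3238.1 m/s

3238.1


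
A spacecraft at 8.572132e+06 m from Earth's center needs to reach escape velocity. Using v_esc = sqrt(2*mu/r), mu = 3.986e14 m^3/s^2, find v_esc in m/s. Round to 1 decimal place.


Step 1: 2*mu/r = 2 * 3.986e14 / 8.572132e+06 = 92999034.5459
Step 2: v_esc = sqrt(92999034.5459) = 9643.6 m/s

9643.6


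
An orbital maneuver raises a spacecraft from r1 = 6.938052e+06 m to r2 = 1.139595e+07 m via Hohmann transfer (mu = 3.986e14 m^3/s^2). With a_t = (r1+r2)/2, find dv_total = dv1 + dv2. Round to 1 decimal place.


Step 1: Transfer semi-major axis a_t = (6.938052e+06 + 1.139595e+07) / 2 = 9.167001e+06 m
Step 2: v1 (circular at r1) = sqrt(mu/r1) = 7579.66 m/s
Step 3: v_t1 = sqrt(mu*(2/r1 - 1/a_t)) = 8451.07 m/s
Step 4: dv1 = |8451.07 - 7579.66| = 871.4 m/s
Step 5: v2 (circular at r2) = 5914.16 m/s, v_t2 = 5145.16 m/s
Step 6: dv2 = |5914.16 - 5145.16| = 769.01 m/s
Step 7: Total delta-v = 871.4 + 769.01 = 1640.4 m/s

1640.4


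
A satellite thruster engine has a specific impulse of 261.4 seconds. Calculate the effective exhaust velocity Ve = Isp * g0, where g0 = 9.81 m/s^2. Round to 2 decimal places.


Step 1: Ve = Isp * g0 = 261.4 * 9.81
Step 2: Ve = 2564.33 m/s

2564.33


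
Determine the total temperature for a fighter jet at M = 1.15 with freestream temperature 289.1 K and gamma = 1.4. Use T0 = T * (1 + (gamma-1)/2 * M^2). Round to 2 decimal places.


Step 1: (gamma-1)/2 = 0.2
Step 2: M^2 = 1.3225
Step 3: 1 + 0.2 * 1.3225 = 1.2645
Step 4: T0 = 289.1 * 1.2645 = 365.57 K

365.57


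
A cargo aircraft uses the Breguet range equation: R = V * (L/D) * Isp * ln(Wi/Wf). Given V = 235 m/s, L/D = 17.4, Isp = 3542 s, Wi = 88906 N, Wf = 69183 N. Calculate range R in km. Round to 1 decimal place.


Step 1: Coefficient = V * (L/D) * Isp = 235 * 17.4 * 3542 = 14483238.0 m
Step 2: Wi/Wf = 88906 / 69183 = 1.285084
Step 3: ln(1.285084) = 0.250824
Step 4: R = 14483238.0 * 0.250824 = 3632750.4 m = 3632.8 km

3632.8


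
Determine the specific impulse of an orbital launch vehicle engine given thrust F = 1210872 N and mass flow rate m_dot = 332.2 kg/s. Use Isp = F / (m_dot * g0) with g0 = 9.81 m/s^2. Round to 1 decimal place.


Step 1: m_dot * g0 = 332.2 * 9.81 = 3258.88
Step 2: Isp = 1210872 / 3258.88 = 371.6 s

371.6


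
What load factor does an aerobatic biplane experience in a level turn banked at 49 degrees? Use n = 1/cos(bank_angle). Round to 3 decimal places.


Step 1: Convert 49 degrees to radians = 0.855211
Step 2: cos(49 deg) = 0.656059
Step 3: n = 1 / 0.656059 = 1.524

1.524


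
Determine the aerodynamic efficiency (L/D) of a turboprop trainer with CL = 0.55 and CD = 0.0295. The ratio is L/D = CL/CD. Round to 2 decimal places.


Step 1: L/D = CL / CD = 0.55 / 0.0295
Step 2: L/D = 18.64

18.64


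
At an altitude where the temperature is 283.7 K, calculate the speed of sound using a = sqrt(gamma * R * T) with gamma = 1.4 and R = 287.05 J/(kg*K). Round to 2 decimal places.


Step 1: gamma * R * T = 1.4 * 287.05 * 283.7 = 114010.519
Step 2: a = sqrt(114010.519) = 337.65 m/s

337.65


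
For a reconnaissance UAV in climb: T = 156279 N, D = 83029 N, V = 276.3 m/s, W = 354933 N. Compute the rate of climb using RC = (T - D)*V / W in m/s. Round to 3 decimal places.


Step 1: Excess thrust = T - D = 156279 - 83029 = 73250 N
Step 2: Excess power = 73250 * 276.3 = 20238975.0 W
Step 3: RC = 20238975.0 / 354933 = 57.022 m/s

57.022


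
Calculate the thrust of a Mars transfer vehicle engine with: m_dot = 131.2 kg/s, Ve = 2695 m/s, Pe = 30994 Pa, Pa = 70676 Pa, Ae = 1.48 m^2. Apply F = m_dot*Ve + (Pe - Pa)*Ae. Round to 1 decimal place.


Step 1: Momentum thrust = m_dot * Ve = 131.2 * 2695 = 353584.0 N
Step 2: Pressure thrust = (Pe - Pa) * Ae = (30994 - 70676) * 1.48 = -58729.36 N
Step 3: Total thrust F = 353584.0 + -58729.36 = 294854.6 N

294854.6


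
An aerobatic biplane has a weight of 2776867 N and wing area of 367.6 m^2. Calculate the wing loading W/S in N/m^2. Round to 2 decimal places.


Step 1: Wing loading = W / S = 2776867 / 367.6
Step 2: Wing loading = 7554.05 N/m^2

7554.05


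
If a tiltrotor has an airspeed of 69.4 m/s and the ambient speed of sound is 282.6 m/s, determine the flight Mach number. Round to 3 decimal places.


Step 1: M = V / a = 69.4 / 282.6
Step 2: M = 0.246

0.246


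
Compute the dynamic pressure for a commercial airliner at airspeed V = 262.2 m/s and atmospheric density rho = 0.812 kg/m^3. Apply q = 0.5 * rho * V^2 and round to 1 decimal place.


Step 1: V^2 = 262.2^2 = 68748.84
Step 2: q = 0.5 * 0.812 * 68748.84
Step 3: q = 27912.0 Pa

27912.0


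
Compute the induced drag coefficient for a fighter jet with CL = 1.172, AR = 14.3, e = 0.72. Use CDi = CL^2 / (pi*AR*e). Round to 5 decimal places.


Step 1: CL^2 = 1.172^2 = 1.373584
Step 2: pi * AR * e = 3.14159 * 14.3 * 0.72 = 32.345838
Step 3: CDi = 1.373584 / 32.345838 = 0.04247

0.04247


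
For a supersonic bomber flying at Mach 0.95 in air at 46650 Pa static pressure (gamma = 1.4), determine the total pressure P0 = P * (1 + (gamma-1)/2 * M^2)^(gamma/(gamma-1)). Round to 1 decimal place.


Step 1: (gamma-1)/2 * M^2 = 0.2 * 0.9025 = 0.1805
Step 2: 1 + 0.1805 = 1.1805
Step 3: Exponent gamma/(gamma-1) = 3.5
Step 4: P0 = 46650 * 1.1805^3.5 = 83384.0 Pa

83384.0


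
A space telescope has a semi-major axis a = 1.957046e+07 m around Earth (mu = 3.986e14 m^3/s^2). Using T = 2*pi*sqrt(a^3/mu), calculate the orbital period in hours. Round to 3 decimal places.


Step 1: a^3 / mu = 7.495543e+21 / 3.986e14 = 1.880467e+07
Step 2: sqrt(1.880467e+07) = 4336.4356 s
Step 3: T = 2*pi * 4336.4356 = 27246.63 s
Step 4: T in hours = 27246.63 / 3600 = 7.569 hours

7.569


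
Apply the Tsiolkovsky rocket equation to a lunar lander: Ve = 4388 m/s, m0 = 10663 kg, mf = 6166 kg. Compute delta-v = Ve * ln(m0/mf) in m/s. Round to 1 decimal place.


Step 1: Mass ratio m0/mf = 10663 / 6166 = 1.729322
Step 2: ln(1.729322) = 0.547729
Step 3: delta-v = 4388 * 0.547729 = 2403.4 m/s

2403.4


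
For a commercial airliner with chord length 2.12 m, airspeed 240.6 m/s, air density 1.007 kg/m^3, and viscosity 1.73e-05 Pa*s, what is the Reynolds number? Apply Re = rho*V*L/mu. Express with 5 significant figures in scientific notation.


Step 1: Numerator = rho * V * L = 1.007 * 240.6 * 2.12 = 513.642504
Step 2: Re = 513.642504 / 1.73e-05
Step 3: Re = 2.9690e+07

2.9690e+07


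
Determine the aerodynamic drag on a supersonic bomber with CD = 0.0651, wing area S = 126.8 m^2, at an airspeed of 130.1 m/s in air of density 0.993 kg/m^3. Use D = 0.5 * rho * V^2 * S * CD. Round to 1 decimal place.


Step 1: Dynamic pressure q = 0.5 * 0.993 * 130.1^2 = 8403.764 Pa
Step 2: Drag D = q * S * CD = 8403.764 * 126.8 * 0.0651
Step 3: D = 69370.4 N

69370.4


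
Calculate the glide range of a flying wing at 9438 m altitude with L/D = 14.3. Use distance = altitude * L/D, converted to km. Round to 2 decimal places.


Step 1: Glide distance = altitude * L/D = 9438 * 14.3 = 134963.4 m
Step 2: Convert to km: 134963.4 / 1000 = 134.96 km

134.96


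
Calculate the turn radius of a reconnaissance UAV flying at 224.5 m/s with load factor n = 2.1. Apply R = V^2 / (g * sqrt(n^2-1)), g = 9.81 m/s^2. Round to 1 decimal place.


Step 1: V^2 = 224.5^2 = 50400.25
Step 2: n^2 - 1 = 2.1^2 - 1 = 3.41
Step 3: sqrt(3.41) = 1.846619
Step 4: R = 50400.25 / (9.81 * 1.846619) = 2782.2 m

2782.2


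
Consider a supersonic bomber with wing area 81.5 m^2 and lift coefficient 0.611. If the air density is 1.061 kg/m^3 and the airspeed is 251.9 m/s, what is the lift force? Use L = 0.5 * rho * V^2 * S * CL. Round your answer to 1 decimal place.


Step 1: Calculate dynamic pressure q = 0.5 * 1.061 * 251.9^2 = 0.5 * 1.061 * 63453.61 = 33662.1401 Pa
Step 2: Multiply by wing area and lift coefficient: L = 33662.1401 * 81.5 * 0.611
Step 3: L = 2743464.4186 * 0.611 = 1676256.8 N

1676256.8


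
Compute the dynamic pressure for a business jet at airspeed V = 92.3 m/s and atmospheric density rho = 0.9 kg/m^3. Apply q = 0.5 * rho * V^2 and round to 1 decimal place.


Step 1: V^2 = 92.3^2 = 8519.29
Step 2: q = 0.5 * 0.9 * 8519.29
Step 3: q = 3833.7 Pa

3833.7


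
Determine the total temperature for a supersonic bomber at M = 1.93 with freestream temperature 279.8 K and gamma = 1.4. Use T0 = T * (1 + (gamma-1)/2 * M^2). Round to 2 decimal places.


Step 1: (gamma-1)/2 = 0.2
Step 2: M^2 = 3.7249
Step 3: 1 + 0.2 * 3.7249 = 1.74498
Step 4: T0 = 279.8 * 1.74498 = 488.25 K

488.25


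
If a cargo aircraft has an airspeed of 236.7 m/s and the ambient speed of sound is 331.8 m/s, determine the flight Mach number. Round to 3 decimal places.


Step 1: M = V / a = 236.7 / 331.8
Step 2: M = 0.713

0.713


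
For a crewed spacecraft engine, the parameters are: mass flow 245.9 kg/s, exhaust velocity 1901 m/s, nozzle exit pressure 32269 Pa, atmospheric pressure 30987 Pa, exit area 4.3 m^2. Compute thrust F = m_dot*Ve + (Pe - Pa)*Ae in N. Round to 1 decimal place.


Step 1: Momentum thrust = m_dot * Ve = 245.9 * 1901 = 467455.9 N
Step 2: Pressure thrust = (Pe - Pa) * Ae = (32269 - 30987) * 4.3 = 5512.6 N
Step 3: Total thrust F = 467455.9 + 5512.6 = 472968.5 N

472968.5


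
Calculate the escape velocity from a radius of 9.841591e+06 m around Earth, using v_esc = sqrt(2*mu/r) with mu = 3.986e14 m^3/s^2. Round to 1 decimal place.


Step 1: 2*mu/r = 2 * 3.986e14 / 9.841591e+06 = 81003163.0048
Step 2: v_esc = sqrt(81003163.0048) = 9000.2 m/s

9000.2


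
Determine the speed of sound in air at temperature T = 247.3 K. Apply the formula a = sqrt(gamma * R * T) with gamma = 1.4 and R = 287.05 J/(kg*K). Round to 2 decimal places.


Step 1: gamma * R * T = 1.4 * 287.05 * 247.3 = 99382.451
Step 2: a = sqrt(99382.451) = 315.25 m/s

315.25


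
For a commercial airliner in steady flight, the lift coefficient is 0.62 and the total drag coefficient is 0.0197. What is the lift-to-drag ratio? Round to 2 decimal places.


Step 1: L/D = CL / CD = 0.62 / 0.0197
Step 2: L/D = 31.47

31.47


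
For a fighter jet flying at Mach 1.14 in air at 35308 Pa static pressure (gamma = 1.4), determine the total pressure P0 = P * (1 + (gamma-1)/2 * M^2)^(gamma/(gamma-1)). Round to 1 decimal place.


Step 1: (gamma-1)/2 * M^2 = 0.2 * 1.2996 = 0.25992
Step 2: 1 + 0.25992 = 1.25992
Step 3: Exponent gamma/(gamma-1) = 3.5
Step 4: P0 = 35308 * 1.25992^3.5 = 79263.5 Pa

79263.5


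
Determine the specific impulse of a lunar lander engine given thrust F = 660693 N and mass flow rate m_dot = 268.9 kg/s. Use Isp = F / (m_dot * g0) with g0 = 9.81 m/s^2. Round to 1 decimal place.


Step 1: m_dot * g0 = 268.9 * 9.81 = 2637.91
Step 2: Isp = 660693 / 2637.91 = 250.5 s

250.5


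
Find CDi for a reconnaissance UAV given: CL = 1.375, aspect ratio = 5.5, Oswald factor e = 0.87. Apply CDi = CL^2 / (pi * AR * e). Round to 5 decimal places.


Step 1: CL^2 = 1.375^2 = 1.890625
Step 2: pi * AR * e = 3.14159 * 5.5 * 0.87 = 15.032521
Step 3: CDi = 1.890625 / 15.032521 = 0.12577

0.12577


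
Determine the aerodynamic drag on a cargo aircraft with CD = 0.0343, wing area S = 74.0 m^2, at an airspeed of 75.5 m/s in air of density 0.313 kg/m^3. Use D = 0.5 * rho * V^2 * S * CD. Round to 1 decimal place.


Step 1: Dynamic pressure q = 0.5 * 0.313 * 75.5^2 = 892.0891 Pa
Step 2: Drag D = q * S * CD = 892.0891 * 74.0 * 0.0343
Step 3: D = 2264.3 N

2264.3


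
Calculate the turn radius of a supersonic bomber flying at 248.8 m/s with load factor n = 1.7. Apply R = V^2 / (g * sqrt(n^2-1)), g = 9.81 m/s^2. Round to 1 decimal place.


Step 1: V^2 = 248.8^2 = 61901.44
Step 2: n^2 - 1 = 1.7^2 - 1 = 1.89
Step 3: sqrt(1.89) = 1.374773
Step 4: R = 61901.44 / (9.81 * 1.374773) = 4589.9 m

4589.9


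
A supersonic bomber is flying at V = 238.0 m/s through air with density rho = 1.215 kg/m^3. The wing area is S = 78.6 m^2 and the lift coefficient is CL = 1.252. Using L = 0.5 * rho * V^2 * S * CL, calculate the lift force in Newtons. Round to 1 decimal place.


Step 1: Calculate dynamic pressure q = 0.5 * 1.215 * 238.0^2 = 0.5 * 1.215 * 56644.0 = 34411.23 Pa
Step 2: Multiply by wing area and lift coefficient: L = 34411.23 * 78.6 * 1.252
Step 3: L = 2704722.678 * 1.252 = 3386312.8 N

3386312.8


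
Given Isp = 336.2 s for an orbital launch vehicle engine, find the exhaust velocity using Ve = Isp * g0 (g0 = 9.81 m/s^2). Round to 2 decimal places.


Step 1: Ve = Isp * g0 = 336.2 * 9.81
Step 2: Ve = 3298.12 m/s

3298.12


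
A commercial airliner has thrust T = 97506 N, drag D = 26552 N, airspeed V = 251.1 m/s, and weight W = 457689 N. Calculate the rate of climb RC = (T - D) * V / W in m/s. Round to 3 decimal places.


Step 1: Excess thrust = T - D = 97506 - 26552 = 70954 N
Step 2: Excess power = 70954 * 251.1 = 17816549.4 W
Step 3: RC = 17816549.4 / 457689 = 38.927 m/s

38.927


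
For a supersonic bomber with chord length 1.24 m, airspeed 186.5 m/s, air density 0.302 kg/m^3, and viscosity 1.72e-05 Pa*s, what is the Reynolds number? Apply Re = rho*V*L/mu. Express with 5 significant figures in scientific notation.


Step 1: Numerator = rho * V * L = 0.302 * 186.5 * 1.24 = 69.84052
Step 2: Re = 69.84052 / 1.72e-05
Step 3: Re = 4.0605e+06

4.0605e+06


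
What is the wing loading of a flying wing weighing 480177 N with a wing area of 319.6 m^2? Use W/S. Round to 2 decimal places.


Step 1: Wing loading = W / S = 480177 / 319.6
Step 2: Wing loading = 1502.43 N/m^2

1502.43


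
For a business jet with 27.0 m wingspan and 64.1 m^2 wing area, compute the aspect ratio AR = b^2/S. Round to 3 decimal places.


Step 1: b^2 = 27.0^2 = 729.0
Step 2: AR = 729.0 / 64.1 = 11.373

11.373


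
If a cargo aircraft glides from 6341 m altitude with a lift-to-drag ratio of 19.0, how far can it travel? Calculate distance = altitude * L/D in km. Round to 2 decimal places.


Step 1: Glide distance = altitude * L/D = 6341 * 19.0 = 120479.0 m
Step 2: Convert to km: 120479.0 / 1000 = 120.48 km

120.48


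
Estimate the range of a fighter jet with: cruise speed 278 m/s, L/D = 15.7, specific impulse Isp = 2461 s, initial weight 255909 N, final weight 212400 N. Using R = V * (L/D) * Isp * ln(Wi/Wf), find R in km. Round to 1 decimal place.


Step 1: Coefficient = V * (L/D) * Isp = 278 * 15.7 * 2461 = 10741280.6 m
Step 2: Wi/Wf = 255909 / 212400 = 1.204845
Step 3: ln(1.204845) = 0.186351
Step 4: R = 10741280.6 * 0.186351 = 2001644.3 m = 2001.6 km

2001.6


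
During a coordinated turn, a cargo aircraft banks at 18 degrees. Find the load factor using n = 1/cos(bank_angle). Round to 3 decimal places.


Step 1: Convert 18 degrees to radians = 0.314159
Step 2: cos(18 deg) = 0.951057
Step 3: n = 1 / 0.951057 = 1.051

1.051


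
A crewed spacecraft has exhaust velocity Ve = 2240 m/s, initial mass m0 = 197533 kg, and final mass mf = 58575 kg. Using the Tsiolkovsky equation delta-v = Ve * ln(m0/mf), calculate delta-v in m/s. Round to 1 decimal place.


Step 1: Mass ratio m0/mf = 197533 / 58575 = 3.372309
Step 2: ln(3.372309) = 1.215598
Step 3: delta-v = 2240 * 1.215598 = 2722.9 m/s

2722.9


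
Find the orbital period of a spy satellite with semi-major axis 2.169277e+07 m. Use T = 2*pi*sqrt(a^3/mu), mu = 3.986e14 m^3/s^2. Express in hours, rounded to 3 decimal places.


Step 1: a^3 / mu = 1.020810e+22 / 3.986e14 = 2.560989e+07
Step 2: sqrt(2.560989e+07) = 5060.6217 s
Step 3: T = 2*pi * 5060.6217 = 31796.82 s
Step 4: T in hours = 31796.82 / 3600 = 8.832 hours

8.832


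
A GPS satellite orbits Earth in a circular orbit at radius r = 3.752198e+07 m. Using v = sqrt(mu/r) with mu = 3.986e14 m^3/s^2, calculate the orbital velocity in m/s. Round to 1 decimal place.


Step 1: mu / r = 3.986e14 / 3.752198e+07 = 10623106.7763
Step 2: v = sqrt(10623106.7763) = 3259.3 m/s

3259.3


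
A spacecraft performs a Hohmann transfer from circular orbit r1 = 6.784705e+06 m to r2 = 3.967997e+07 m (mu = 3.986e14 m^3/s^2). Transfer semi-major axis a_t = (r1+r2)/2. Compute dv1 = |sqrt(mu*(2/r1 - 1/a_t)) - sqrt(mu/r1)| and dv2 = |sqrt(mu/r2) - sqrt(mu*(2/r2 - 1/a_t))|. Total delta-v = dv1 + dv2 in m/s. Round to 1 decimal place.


Step 1: Transfer semi-major axis a_t = (6.784705e+06 + 3.967997e+07) / 2 = 2.323234e+07 m
Step 2: v1 (circular at r1) = sqrt(mu/r1) = 7664.84 m/s
Step 3: v_t1 = sqrt(mu*(2/r1 - 1/a_t)) = 10017.11 m/s
Step 4: dv1 = |10017.11 - 7664.84| = 2352.27 m/s
Step 5: v2 (circular at r2) = 3169.44 m/s, v_t2 = 1712.78 m/s
Step 6: dv2 = |3169.44 - 1712.78| = 1456.66 m/s
Step 7: Total delta-v = 2352.27 + 1456.66 = 3808.9 m/s

3808.9


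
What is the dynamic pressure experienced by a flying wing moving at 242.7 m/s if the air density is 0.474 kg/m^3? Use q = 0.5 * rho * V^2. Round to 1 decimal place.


Step 1: V^2 = 242.7^2 = 58903.29
Step 2: q = 0.5 * 0.474 * 58903.29
Step 3: q = 13960.1 Pa

13960.1


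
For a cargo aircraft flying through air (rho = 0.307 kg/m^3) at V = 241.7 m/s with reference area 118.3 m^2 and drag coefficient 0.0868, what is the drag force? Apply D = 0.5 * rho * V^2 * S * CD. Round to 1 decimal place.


Step 1: Dynamic pressure q = 0.5 * 0.307 * 241.7^2 = 8967.2996 Pa
Step 2: Drag D = q * S * CD = 8967.2996 * 118.3 * 0.0868
Step 3: D = 92080.2 N

92080.2


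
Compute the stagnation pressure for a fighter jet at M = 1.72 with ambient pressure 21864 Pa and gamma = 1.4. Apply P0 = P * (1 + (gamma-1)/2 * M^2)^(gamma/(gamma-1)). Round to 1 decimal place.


Step 1: (gamma-1)/2 * M^2 = 0.2 * 2.9584 = 0.59168
Step 2: 1 + 0.59168 = 1.59168
Step 3: Exponent gamma/(gamma-1) = 3.5
Step 4: P0 = 21864 * 1.59168^3.5 = 111230.7 Pa

111230.7


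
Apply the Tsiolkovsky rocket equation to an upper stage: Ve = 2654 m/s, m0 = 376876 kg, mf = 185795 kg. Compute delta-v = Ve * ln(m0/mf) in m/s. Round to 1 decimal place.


Step 1: Mass ratio m0/mf = 376876 / 185795 = 2.028451
Step 2: ln(2.028451) = 0.707272
Step 3: delta-v = 2654 * 0.707272 = 1877.1 m/s

1877.1


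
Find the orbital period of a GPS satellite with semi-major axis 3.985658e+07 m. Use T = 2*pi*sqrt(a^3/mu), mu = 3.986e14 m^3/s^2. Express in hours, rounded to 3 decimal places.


Step 1: a^3 / mu = 6.331405e+22 / 3.986e14 = 1.588411e+08
Step 2: sqrt(1.588411e+08) = 12603.2165 s
Step 3: T = 2*pi * 12603.2165 = 79188.34 s
Step 4: T in hours = 79188.34 / 3600 = 21.997 hours

21.997


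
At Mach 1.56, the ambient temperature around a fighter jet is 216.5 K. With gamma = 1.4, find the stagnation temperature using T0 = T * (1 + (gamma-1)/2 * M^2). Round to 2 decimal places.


Step 1: (gamma-1)/2 = 0.2
Step 2: M^2 = 2.4336
Step 3: 1 + 0.2 * 2.4336 = 1.48672
Step 4: T0 = 216.5 * 1.48672 = 321.87 K

321.87


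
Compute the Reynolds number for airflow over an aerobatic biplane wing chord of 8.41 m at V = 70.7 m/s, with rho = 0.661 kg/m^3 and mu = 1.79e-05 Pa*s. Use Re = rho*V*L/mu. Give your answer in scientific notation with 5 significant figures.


Step 1: Numerator = rho * V * L = 0.661 * 70.7 * 8.41 = 393.022007
Step 2: Re = 393.022007 / 1.79e-05
Step 3: Re = 2.1957e+07

2.1957e+07


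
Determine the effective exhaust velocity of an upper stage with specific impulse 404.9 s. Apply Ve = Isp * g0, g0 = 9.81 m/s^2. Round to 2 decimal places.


Step 1: Ve = Isp * g0 = 404.9 * 9.81
Step 2: Ve = 3972.07 m/s

3972.07


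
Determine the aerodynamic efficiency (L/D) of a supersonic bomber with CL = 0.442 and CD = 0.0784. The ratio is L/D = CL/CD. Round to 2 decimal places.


Step 1: L/D = CL / CD = 0.442 / 0.0784
Step 2: L/D = 5.64

5.64


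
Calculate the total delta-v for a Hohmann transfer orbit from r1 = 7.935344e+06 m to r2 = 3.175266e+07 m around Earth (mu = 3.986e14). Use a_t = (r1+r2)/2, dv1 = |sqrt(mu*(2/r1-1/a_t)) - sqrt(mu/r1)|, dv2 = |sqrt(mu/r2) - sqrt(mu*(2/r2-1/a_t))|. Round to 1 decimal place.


Step 1: Transfer semi-major axis a_t = (7.935344e+06 + 3.175266e+07) / 2 = 1.984400e+07 m
Step 2: v1 (circular at r1) = sqrt(mu/r1) = 7087.38 m/s
Step 3: v_t1 = sqrt(mu*(2/r1 - 1/a_t)) = 8965.22 m/s
Step 4: dv1 = |8965.22 - 7087.38| = 1877.84 m/s
Step 5: v2 (circular at r2) = 3543.06 m/s, v_t2 = 2240.51 m/s
Step 6: dv2 = |3543.06 - 2240.51| = 1302.55 m/s
Step 7: Total delta-v = 1877.84 + 1302.55 = 3180.4 m/s

3180.4


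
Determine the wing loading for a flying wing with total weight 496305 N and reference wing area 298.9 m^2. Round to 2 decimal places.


Step 1: Wing loading = W / S = 496305 / 298.9
Step 2: Wing loading = 1660.44 N/m^2

1660.44


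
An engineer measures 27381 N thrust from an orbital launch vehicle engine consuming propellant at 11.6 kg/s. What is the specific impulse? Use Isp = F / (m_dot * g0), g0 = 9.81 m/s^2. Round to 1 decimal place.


Step 1: m_dot * g0 = 11.6 * 9.81 = 113.8
Step 2: Isp = 27381 / 113.8 = 240.6 s

240.6


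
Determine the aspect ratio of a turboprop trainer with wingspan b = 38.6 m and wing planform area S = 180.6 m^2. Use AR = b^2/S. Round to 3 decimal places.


Step 1: b^2 = 38.6^2 = 1489.96
Step 2: AR = 1489.96 / 180.6 = 8.250

8.250


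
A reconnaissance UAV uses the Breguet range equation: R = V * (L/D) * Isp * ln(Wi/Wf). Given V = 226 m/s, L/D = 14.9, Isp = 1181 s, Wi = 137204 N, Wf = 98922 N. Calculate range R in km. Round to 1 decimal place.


Step 1: Coefficient = V * (L/D) * Isp = 226 * 14.9 * 1181 = 3976899.4 m
Step 2: Wi/Wf = 137204 / 98922 = 1.386992
Step 3: ln(1.386992) = 0.327137
Step 4: R = 3976899.4 * 0.327137 = 1300991.8 m = 1301.0 km

1301.0


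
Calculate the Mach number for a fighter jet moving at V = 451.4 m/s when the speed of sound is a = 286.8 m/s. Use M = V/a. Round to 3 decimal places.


Step 1: M = V / a = 451.4 / 286.8
Step 2: M = 1.574

1.574


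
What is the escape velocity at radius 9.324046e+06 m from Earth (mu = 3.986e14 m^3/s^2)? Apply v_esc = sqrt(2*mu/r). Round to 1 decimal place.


Step 1: 2*mu/r = 2 * 3.986e14 / 9.324046e+06 = 85499363.6883
Step 2: v_esc = sqrt(85499363.6883) = 9246.6 m/s

9246.6


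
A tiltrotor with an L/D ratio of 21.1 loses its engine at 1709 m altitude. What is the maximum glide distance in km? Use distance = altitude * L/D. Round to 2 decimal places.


Step 1: Glide distance = altitude * L/D = 1709 * 21.1 = 36059.9 m
Step 2: Convert to km: 36059.9 / 1000 = 36.06 km

36.06


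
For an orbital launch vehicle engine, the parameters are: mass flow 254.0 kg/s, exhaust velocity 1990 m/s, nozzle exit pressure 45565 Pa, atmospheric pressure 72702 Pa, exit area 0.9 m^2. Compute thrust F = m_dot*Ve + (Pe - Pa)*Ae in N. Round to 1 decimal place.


Step 1: Momentum thrust = m_dot * Ve = 254.0 * 1990 = 505460.0 N
Step 2: Pressure thrust = (Pe - Pa) * Ae = (45565 - 72702) * 0.9 = -24423.3 N
Step 3: Total thrust F = 505460.0 + -24423.3 = 481036.7 N

481036.7


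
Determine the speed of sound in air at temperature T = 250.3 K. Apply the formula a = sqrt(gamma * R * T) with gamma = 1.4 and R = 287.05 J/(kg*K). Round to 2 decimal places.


Step 1: gamma * R * T = 1.4 * 287.05 * 250.3 = 100588.061
Step 2: a = sqrt(100588.061) = 317.16 m/s

317.16


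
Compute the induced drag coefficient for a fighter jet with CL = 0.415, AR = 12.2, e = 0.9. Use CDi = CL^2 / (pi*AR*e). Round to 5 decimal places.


Step 1: CL^2 = 0.415^2 = 0.172225
Step 2: pi * AR * e = 3.14159 * 12.2 * 0.9 = 34.494687
Step 3: CDi = 0.172225 / 34.494687 = 0.00499

0.00499


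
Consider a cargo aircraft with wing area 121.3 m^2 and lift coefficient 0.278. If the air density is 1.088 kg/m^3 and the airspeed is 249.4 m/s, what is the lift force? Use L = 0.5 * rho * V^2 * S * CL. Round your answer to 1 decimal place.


Step 1: Calculate dynamic pressure q = 0.5 * 1.088 * 249.4^2 = 0.5 * 1.088 * 62200.36 = 33836.9958 Pa
Step 2: Multiply by wing area and lift coefficient: L = 33836.9958 * 121.3 * 0.278
Step 3: L = 4104427.5954 * 0.278 = 1141030.9 N

1141030.9


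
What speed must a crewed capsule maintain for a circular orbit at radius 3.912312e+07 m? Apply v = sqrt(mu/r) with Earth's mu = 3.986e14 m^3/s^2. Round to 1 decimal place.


Step 1: mu / r = 3.986e14 / 3.912312e+07 = 10188348.9865
Step 2: v = sqrt(10188348.9865) = 3191.9 m/s

3191.9


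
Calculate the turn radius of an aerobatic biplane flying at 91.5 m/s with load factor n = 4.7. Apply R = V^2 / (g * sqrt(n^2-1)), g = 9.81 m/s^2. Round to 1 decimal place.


Step 1: V^2 = 91.5^2 = 8372.25
Step 2: n^2 - 1 = 4.7^2 - 1 = 21.09
Step 3: sqrt(21.09) = 4.592385
Step 4: R = 8372.25 / (9.81 * 4.592385) = 185.8 m

185.8


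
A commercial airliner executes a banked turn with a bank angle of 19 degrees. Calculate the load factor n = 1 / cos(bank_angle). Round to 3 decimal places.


Step 1: Convert 19 degrees to radians = 0.331613
Step 2: cos(19 deg) = 0.945519
Step 3: n = 1 / 0.945519 = 1.058

1.058


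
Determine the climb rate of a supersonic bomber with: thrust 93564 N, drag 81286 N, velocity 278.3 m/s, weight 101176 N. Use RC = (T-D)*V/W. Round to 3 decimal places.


Step 1: Excess thrust = T - D = 93564 - 81286 = 12278 N
Step 2: Excess power = 12278 * 278.3 = 3416967.4 W
Step 3: RC = 3416967.4 / 101176 = 33.773 m/s

33.773


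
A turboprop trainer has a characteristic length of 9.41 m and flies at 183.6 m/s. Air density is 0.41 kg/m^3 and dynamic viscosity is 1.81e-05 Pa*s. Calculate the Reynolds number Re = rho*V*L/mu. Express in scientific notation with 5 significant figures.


Step 1: Numerator = rho * V * L = 0.41 * 183.6 * 9.41 = 708.34716
Step 2: Re = 708.34716 / 1.81e-05
Step 3: Re = 3.9135e+07

3.9135e+07


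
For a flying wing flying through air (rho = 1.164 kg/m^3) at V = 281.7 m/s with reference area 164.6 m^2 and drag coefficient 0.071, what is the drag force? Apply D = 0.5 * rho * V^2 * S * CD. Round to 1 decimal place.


Step 1: Dynamic pressure q = 0.5 * 1.164 * 281.7^2 = 46184.546 Pa
Step 2: Drag D = q * S * CD = 46184.546 * 164.6 * 0.071
Step 3: D = 539740.3 N

539740.3


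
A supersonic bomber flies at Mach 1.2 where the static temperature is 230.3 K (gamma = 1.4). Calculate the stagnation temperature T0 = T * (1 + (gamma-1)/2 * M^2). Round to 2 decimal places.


Step 1: (gamma-1)/2 = 0.2
Step 2: M^2 = 1.44
Step 3: 1 + 0.2 * 1.44 = 1.288
Step 4: T0 = 230.3 * 1.288 = 296.63 K

296.63


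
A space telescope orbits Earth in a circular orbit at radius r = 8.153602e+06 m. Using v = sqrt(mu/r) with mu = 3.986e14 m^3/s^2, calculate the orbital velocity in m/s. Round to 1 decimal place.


Step 1: mu / r = 3.986e14 / 8.153602e+06 = 48886369.4843
Step 2: v = sqrt(48886369.4843) = 6991.9 m/s

6991.9


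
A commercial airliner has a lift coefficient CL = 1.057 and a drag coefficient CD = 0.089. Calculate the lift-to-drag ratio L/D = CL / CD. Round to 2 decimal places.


Step 1: L/D = CL / CD = 1.057 / 0.089
Step 2: L/D = 11.88

11.88


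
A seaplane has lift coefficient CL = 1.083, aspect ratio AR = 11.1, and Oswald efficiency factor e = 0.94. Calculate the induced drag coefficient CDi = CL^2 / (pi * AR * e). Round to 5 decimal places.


Step 1: CL^2 = 1.083^2 = 1.172889
Step 2: pi * AR * e = 3.14159 * 11.1 * 0.94 = 32.779378
Step 3: CDi = 1.172889 / 32.779378 = 0.03578

0.03578


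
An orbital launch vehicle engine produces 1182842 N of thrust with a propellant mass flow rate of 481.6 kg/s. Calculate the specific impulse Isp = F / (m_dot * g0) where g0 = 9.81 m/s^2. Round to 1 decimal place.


Step 1: m_dot * g0 = 481.6 * 9.81 = 4724.5
Step 2: Isp = 1182842 / 4724.5 = 250.4 s

250.4


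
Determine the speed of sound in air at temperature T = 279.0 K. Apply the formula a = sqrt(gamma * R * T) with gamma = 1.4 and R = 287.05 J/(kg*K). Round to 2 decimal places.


Step 1: gamma * R * T = 1.4 * 287.05 * 279.0 = 112121.73
Step 2: a = sqrt(112121.73) = 334.85 m/s

334.85


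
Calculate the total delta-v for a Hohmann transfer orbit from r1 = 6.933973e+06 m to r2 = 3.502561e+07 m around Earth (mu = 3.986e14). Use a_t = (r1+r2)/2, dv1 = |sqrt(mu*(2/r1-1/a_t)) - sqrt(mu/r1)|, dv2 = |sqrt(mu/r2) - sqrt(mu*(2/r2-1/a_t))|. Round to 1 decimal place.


Step 1: Transfer semi-major axis a_t = (6.933973e+06 + 3.502561e+07) / 2 = 2.097979e+07 m
Step 2: v1 (circular at r1) = sqrt(mu/r1) = 7581.89 m/s
Step 3: v_t1 = sqrt(mu*(2/r1 - 1/a_t)) = 9796.48 m/s
Step 4: dv1 = |9796.48 - 7581.89| = 2214.58 m/s
Step 5: v2 (circular at r2) = 3373.46 m/s, v_t2 = 1939.4 m/s
Step 6: dv2 = |3373.46 - 1939.4| = 1434.07 m/s
Step 7: Total delta-v = 2214.58 + 1434.07 = 3648.7 m/s

3648.7


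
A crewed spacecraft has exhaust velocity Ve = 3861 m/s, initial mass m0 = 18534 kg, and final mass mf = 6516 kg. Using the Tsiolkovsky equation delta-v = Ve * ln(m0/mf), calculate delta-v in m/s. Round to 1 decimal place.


Step 1: Mass ratio m0/mf = 18534 / 6516 = 2.844383
Step 2: ln(2.844383) = 1.045346
Step 3: delta-v = 3861 * 1.045346 = 4036.1 m/s

4036.1


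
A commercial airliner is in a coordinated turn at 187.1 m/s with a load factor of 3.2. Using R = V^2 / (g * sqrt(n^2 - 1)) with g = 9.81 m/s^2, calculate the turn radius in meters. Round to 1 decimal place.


Step 1: V^2 = 187.1^2 = 35006.41
Step 2: n^2 - 1 = 3.2^2 - 1 = 9.24
Step 3: sqrt(9.24) = 3.039737
Step 4: R = 35006.41 / (9.81 * 3.039737) = 1173.9 m

1173.9


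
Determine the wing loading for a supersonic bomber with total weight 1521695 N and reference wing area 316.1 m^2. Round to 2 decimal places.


Step 1: Wing loading = W / S = 1521695 / 316.1
Step 2: Wing loading = 4813.97 N/m^2

4813.97


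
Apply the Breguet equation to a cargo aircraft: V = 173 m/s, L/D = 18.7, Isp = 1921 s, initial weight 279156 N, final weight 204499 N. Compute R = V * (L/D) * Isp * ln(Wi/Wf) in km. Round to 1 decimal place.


Step 1: Coefficient = V * (L/D) * Isp = 173 * 18.7 * 1921 = 6214627.1 m
Step 2: Wi/Wf = 279156 / 204499 = 1.365073
Step 3: ln(1.365073) = 0.311208
Step 4: R = 6214627.1 * 0.311208 = 1934039.7 m = 1934.0 km

1934.0


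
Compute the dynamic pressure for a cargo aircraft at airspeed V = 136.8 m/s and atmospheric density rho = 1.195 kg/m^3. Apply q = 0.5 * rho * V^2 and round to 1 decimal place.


Step 1: V^2 = 136.8^2 = 18714.24
Step 2: q = 0.5 * 1.195 * 18714.24
Step 3: q = 11181.8 Pa

11181.8


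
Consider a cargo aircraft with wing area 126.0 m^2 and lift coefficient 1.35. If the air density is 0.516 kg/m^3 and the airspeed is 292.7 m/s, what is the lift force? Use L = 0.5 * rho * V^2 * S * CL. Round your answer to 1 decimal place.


Step 1: Calculate dynamic pressure q = 0.5 * 0.516 * 292.7^2 = 0.5 * 0.516 * 85673.29 = 22103.7088 Pa
Step 2: Multiply by wing area and lift coefficient: L = 22103.7088 * 126.0 * 1.35
Step 3: L = 2785067.3113 * 1.35 = 3759840.9 N

3759840.9


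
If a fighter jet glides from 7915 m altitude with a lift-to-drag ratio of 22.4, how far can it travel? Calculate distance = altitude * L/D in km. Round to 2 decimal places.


Step 1: Glide distance = altitude * L/D = 7915 * 22.4 = 177296.0 m
Step 2: Convert to km: 177296.0 / 1000 = 177.30 km

177.30


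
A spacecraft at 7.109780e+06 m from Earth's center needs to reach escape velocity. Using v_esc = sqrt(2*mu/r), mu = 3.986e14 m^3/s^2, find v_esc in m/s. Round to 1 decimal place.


Step 1: 2*mu/r = 2 * 3.986e14 / 7.109780e+06 = 112127238.8175
Step 2: v_esc = sqrt(112127238.8175) = 10589.0 m/s

10589.0


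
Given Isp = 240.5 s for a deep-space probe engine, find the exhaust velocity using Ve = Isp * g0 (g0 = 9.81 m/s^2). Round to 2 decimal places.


Step 1: Ve = Isp * g0 = 240.5 * 9.81
Step 2: Ve = 2359.31 m/s

2359.31


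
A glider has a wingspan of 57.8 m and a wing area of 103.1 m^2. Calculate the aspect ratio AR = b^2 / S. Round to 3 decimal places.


Step 1: b^2 = 57.8^2 = 3340.84
Step 2: AR = 3340.84 / 103.1 = 32.404

32.404


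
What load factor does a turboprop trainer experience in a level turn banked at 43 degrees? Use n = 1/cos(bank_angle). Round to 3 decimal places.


Step 1: Convert 43 degrees to radians = 0.750492
Step 2: cos(43 deg) = 0.731354
Step 3: n = 1 / 0.731354 = 1.367

1.367


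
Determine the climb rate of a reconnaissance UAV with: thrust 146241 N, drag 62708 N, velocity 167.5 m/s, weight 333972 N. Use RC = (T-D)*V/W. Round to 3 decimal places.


Step 1: Excess thrust = T - D = 146241 - 62708 = 83533 N
Step 2: Excess power = 83533 * 167.5 = 13991777.5 W
Step 3: RC = 13991777.5 / 333972 = 41.895 m/s

41.895


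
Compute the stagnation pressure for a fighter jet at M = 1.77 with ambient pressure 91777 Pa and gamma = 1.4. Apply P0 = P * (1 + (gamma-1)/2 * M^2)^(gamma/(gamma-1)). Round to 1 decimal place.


Step 1: (gamma-1)/2 * M^2 = 0.2 * 3.1329 = 0.62658
Step 2: 1 + 0.62658 = 1.62658
Step 3: Exponent gamma/(gamma-1) = 3.5
Step 4: P0 = 91777 * 1.62658^3.5 = 503730.0 Pa

503730.0


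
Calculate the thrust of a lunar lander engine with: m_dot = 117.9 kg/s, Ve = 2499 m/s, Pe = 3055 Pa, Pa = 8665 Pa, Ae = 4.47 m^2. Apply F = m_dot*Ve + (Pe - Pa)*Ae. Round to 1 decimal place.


Step 1: Momentum thrust = m_dot * Ve = 117.9 * 2499 = 294632.1 N
Step 2: Pressure thrust = (Pe - Pa) * Ae = (3055 - 8665) * 4.47 = -25076.70 N
Step 3: Total thrust F = 294632.1 + -25076.70 = 269555.4 N

269555.4


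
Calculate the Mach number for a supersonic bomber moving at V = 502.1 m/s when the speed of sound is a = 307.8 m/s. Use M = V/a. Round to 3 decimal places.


Step 1: M = V / a = 502.1 / 307.8
Step 2: M = 1.631

1.631


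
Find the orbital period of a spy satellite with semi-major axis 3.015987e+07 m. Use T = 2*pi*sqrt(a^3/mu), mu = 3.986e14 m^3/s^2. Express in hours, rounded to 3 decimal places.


Step 1: a^3 / mu = 2.743395e+22 / 3.986e14 = 6.882577e+07
Step 2: sqrt(6.882577e+07) = 8296.13 s
Step 3: T = 2*pi * 8296.13 = 52126.12 s
Step 4: T in hours = 52126.12 / 3600 = 14.479 hours

14.479


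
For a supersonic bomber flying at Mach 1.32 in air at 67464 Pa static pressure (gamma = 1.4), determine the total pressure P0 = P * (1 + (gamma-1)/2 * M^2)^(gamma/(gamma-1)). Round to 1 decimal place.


Step 1: (gamma-1)/2 * M^2 = 0.2 * 1.7424 = 0.34848
Step 2: 1 + 0.34848 = 1.34848
Step 3: Exponent gamma/(gamma-1) = 3.5
Step 4: P0 = 67464 * 1.34848^3.5 = 192100.2 Pa

192100.2


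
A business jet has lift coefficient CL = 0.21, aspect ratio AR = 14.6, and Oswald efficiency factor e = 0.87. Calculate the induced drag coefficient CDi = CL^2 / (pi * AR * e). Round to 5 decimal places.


Step 1: CL^2 = 0.21^2 = 0.0441
Step 2: pi * AR * e = 3.14159 * 14.6 * 0.87 = 39.90451
Step 3: CDi = 0.0441 / 39.90451 = 0.00111

0.00111


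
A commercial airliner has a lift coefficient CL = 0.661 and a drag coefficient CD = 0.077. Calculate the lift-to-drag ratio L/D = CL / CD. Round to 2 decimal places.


Step 1: L/D = CL / CD = 0.661 / 0.077
Step 2: L/D = 8.58

8.58


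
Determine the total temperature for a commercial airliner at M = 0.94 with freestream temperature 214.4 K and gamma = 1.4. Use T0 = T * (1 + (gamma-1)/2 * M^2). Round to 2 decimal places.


Step 1: (gamma-1)/2 = 0.2
Step 2: M^2 = 0.8836
Step 3: 1 + 0.2 * 0.8836 = 1.17672
Step 4: T0 = 214.4 * 1.17672 = 252.29 K

252.29


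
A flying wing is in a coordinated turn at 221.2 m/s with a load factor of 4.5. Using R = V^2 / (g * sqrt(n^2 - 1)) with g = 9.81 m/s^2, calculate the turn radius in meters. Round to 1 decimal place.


Step 1: V^2 = 221.2^2 = 48929.44
Step 2: n^2 - 1 = 4.5^2 - 1 = 19.25
Step 3: sqrt(19.25) = 4.387482
Step 4: R = 48929.44 / (9.81 * 4.387482) = 1136.8 m

1136.8


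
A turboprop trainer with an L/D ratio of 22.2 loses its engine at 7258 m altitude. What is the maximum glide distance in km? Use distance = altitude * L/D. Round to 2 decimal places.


Step 1: Glide distance = altitude * L/D = 7258 * 22.2 = 161127.6 m
Step 2: Convert to km: 161127.6 / 1000 = 161.13 km

161.13


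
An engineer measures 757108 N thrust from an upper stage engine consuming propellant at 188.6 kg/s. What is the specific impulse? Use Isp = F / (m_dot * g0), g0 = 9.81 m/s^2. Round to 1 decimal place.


Step 1: m_dot * g0 = 188.6 * 9.81 = 1850.17
Step 2: Isp = 757108 / 1850.17 = 409.2 s

409.2


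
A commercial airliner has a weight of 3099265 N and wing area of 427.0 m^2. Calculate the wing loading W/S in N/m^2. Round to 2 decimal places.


Step 1: Wing loading = W / S = 3099265 / 427.0
Step 2: Wing loading = 7258.23 N/m^2

7258.23


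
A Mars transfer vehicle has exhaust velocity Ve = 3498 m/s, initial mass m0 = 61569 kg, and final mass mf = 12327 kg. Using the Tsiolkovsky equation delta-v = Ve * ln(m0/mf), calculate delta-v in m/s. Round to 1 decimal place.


Step 1: Mass ratio m0/mf = 61569 / 12327 = 4.994646
Step 2: ln(4.994646) = 1.608367
Step 3: delta-v = 3498 * 1.608367 = 5626.1 m/s

5626.1


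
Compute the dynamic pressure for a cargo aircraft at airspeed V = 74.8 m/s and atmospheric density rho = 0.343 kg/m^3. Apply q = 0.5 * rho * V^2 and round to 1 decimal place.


Step 1: V^2 = 74.8^2 = 5595.04
Step 2: q = 0.5 * 0.343 * 5595.04
Step 3: q = 959.5 Pa

959.5


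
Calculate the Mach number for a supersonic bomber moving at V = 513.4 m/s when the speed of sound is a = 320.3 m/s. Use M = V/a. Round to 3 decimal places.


Step 1: M = V / a = 513.4 / 320.3
Step 2: M = 1.603

1.603


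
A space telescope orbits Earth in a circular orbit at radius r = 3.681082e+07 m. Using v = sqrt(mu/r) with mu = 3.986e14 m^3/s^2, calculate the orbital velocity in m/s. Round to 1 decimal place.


Step 1: mu / r = 3.986e14 / 3.681082e+07 = 10828337.9724
Step 2: v = sqrt(10828337.9724) = 3290.6 m/s

3290.6


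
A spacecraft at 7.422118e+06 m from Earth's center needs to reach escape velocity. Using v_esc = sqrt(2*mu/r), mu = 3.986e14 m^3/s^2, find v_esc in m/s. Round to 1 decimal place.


Step 1: 2*mu/r = 2 * 3.986e14 / 7.422118e+06 = 107408693.8526
Step 2: v_esc = sqrt(107408693.8526) = 10363.8 m/s

10363.8


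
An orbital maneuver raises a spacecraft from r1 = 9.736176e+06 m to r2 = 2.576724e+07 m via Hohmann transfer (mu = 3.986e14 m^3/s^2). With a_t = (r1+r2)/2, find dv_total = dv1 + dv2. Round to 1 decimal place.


Step 1: Transfer semi-major axis a_t = (9.736176e+06 + 2.576724e+07) / 2 = 1.775171e+07 m
Step 2: v1 (circular at r1) = sqrt(mu/r1) = 6398.44 m/s
Step 3: v_t1 = sqrt(mu*(2/r1 - 1/a_t)) = 7708.83 m/s
Step 4: dv1 = |7708.83 - 6398.44| = 1310.38 m/s
Step 5: v2 (circular at r2) = 3933.1 m/s, v_t2 = 2912.79 m/s
Step 6: dv2 = |3933.1 - 2912.79| = 1020.31 m/s
Step 7: Total delta-v = 1310.38 + 1020.31 = 2330.7 m/s

2330.7


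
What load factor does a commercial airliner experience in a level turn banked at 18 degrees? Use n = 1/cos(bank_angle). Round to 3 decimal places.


Step 1: Convert 18 degrees to radians = 0.314159
Step 2: cos(18 deg) = 0.951057
Step 3: n = 1 / 0.951057 = 1.051

1.051


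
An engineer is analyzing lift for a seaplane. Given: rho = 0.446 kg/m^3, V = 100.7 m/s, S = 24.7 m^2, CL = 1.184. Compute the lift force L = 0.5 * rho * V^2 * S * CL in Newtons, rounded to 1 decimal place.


Step 1: Calculate dynamic pressure q = 0.5 * 0.446 * 100.7^2 = 0.5 * 0.446 * 10140.49 = 2261.3293 Pa
Step 2: Multiply by wing area and lift coefficient: L = 2261.3293 * 24.7 * 1.184
Step 3: L = 55854.833 * 1.184 = 66132.1 N

66132.1


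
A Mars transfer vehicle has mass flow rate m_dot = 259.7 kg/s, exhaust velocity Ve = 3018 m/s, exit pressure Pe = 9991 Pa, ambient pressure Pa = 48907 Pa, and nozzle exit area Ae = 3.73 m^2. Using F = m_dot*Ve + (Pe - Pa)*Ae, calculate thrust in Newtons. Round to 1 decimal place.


Step 1: Momentum thrust = m_dot * Ve = 259.7 * 3018 = 783774.6 N
Step 2: Pressure thrust = (Pe - Pa) * Ae = (9991 - 48907) * 3.73 = -145156.68 N
Step 3: Total thrust F = 783774.6 + -145156.68 = 638617.9 N

638617.9
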